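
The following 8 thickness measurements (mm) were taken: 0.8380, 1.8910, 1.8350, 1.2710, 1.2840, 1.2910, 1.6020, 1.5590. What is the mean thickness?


Formula: Average = sum / n
Substituting: Average = 11.5710 / 8
Result: 1.4464 mm


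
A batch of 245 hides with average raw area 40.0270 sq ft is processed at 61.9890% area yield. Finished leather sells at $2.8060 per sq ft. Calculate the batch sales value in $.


Raw_total = N * avg_area = 245 * 40.0270 = 9806.6150 sq ft
Finished = Raw_total * yield / 100 = 9806.6150 * 61.9890 / 100 = 6079.0226 sq ft
Value = Finished * price = 6079.0226 * 2.8060 = 17057.7373 $


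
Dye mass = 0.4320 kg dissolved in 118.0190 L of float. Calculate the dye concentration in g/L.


Formula: Conc = dye_mass(kg) / volume(L) * 1000
Substituting: Conc = 0.4320 / 118.0190 * 1000
Result: 3.6604 g/L


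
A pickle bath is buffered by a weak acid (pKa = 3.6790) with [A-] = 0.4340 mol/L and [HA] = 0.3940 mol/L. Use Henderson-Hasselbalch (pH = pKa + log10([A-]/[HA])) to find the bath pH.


ratio = [A-] / [HA] = 0.4340 / 0.3940 = 1.1015
log10(ratio) = 0.0419935
pH = pKa + log10(ratio) = 3.6790 + 0.0419935 = 3.7210


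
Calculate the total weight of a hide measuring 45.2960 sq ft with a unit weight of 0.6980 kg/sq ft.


Formula: Weight = area * weight_per_sqft
Substituting: Weight = 45.2960 * 0.6980
Result: 31.6166 kg


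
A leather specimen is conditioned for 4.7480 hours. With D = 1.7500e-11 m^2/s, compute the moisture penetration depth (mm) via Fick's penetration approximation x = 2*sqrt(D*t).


t = 4.7480 hr * 3600 = 17092.8000 s
D * t = 1.7500e-11 * 17092.8000 = 2.9912e-07
x = 2 * sqrt(D*t) = 2 * sqrt(2.9912e-07) = 0.00109384 m = 1.0938 mm


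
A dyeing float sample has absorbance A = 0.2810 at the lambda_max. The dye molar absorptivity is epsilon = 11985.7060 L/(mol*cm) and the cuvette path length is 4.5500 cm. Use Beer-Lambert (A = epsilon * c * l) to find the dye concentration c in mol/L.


Formula: c = A / (epsilon * l)
Substituting: c = 0.2810 / (11985.7060 * 4.5500)
Result: 5.1527e-06 mol/L


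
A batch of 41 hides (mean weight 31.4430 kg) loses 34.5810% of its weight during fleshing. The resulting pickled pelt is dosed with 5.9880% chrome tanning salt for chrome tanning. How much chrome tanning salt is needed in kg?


Total_raw = N * avg_wt = 41 * 31.4430 = 1289.1630 kg
Substrate = Total_raw * (1 - loss/100) = 1289.1630 * (1 - 34.5810/100) = 843.3575 kg
Chrome = Substrate * pct / 100 = 843.3575 * 5.9880 / 100 = 50.5002 kg


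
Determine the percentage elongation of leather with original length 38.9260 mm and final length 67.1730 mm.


Formula: Elongation = (Lf - L0) / L0 * 100
Substituting: Elongation = (67.1730 - 38.9260) / 38.9260 * 100
Result: 72.5659 %


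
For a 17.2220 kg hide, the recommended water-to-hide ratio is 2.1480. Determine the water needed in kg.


Formula: Water = hide_weight * ratio
Substituting: Water = 17.2220 * 2.1480
Result: 36.9929 kg


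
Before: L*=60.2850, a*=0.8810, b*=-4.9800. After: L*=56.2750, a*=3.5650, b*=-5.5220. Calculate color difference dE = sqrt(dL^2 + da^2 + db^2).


dL = -4.0100, da = 2.6840, db = -0.5420
dE = sqrt((-4.0100)^2 + 2.6840^2 + (-0.5420)^2) = 4.8557


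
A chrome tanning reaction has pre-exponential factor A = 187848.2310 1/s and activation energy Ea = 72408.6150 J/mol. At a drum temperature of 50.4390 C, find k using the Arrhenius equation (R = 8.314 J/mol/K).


T_K = T_C + 273.15 = 50.4390 + 273.15 = 323.5890 K
exponent = -Ea / (R * T_K) = -72408.6150 / (8.314 * 323.5890) = -26.9145
k = A * exp(exponent) = 187848.2310 * exp(-26.9145) = 3.8458e-07 1/s


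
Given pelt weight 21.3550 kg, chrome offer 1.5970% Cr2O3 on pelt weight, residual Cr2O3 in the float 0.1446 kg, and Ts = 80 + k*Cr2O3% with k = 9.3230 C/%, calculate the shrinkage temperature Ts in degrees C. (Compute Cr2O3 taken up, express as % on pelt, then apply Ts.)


Offered = pelt * offer_pct / 100 = 21.3550 * 1.5970 / 100 = 0.3410 kg
Uptake = offered - residual = 0.3410 - 0.1446 = 0.1964 kg
Cr2O3% on pelt = uptake / pelt * 100 = 0.1964 / 21.3550 * 100 = 0.9199 %
Ts = 80 + k * Cr2O3% = 80 + 9.3230 * 0.9199 = 88.5760 C


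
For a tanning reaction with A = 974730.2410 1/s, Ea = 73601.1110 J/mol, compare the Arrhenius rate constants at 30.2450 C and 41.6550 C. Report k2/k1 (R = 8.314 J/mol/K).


T1 = 30.2450 + 273.15 = 303.3950 K; T2 = 41.6550 + 273.15 = 314.8050 K
k1 = A * exp(-Ea/(R*T1)) = 974730.2410 * exp(-73601.1110/(8.314*303.3950)) = 2.0737e-07 1/s
k2 = A * exp(-Ea/(R*T2)) = 974730.2410 * exp(-73601.1110/(8.314*314.8050)) = 5.9708e-07 1/s
k2/k1 = 5.9708e-07 / 2.0737e-07 = 2.8794


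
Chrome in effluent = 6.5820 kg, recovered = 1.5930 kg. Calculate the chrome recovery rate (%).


Formula: Recovery = recovered / input * 100
Substituting: Recovery = 1.5930 / 6.5820 * 100
Result: 24.2024 %


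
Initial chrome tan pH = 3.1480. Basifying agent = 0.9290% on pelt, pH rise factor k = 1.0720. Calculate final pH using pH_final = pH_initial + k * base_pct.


Formula: pH_final = pH_initial + k * base_pct
Substituting: pH_final = 3.1480 + 1.0720 * 0.9290
Result: 4.1439


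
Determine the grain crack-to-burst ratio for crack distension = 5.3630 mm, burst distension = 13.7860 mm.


Formula: Ratio = crack / burst
Substituting: Ratio = 5.3630 / 13.7860
Result: 0.3890


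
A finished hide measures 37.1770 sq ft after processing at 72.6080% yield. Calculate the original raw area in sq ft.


Formula: raw = finished * 100 / yield
Substituting: raw = 37.1770 * 100 / 72.6080
Result: 51.2023 sq ft


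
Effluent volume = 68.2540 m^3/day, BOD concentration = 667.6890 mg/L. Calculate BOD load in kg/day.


Formula: BOD_load = volume * conc / 1000
Substituting: BOD_load = 68.2540 * 667.6890 / 1000
Result: 45.5724 kg/day


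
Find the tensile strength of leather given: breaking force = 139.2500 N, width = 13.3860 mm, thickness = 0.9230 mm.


Formula: TS = force / (width * thickness)
Substituting: TS = 139.2500 / (13.3860 * 0.9230)
Result: 11.2705 N/mm^2


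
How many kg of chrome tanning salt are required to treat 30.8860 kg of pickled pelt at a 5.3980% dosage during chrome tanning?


Formula: Chrome = substrate * pct / 100
Substituting: Chrome = 30.8860 * 5.3980 / 100
Result: 1.6672 kg


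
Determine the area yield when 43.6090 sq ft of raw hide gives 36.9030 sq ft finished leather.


Formula: Yield = finished / raw * 100
Substituting: Yield = 36.9030 / 43.6090 * 100
Result: 84.6224 %


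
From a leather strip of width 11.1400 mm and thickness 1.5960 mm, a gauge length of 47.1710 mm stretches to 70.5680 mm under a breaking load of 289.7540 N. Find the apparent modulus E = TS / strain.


TS = F / (w * t) = 289.7540 / (11.1400 * 1.5960) = 16.2971 N/mm^2
strain = (Lf - L0) / L0 = (70.5680 - 47.1710) / 47.1710 = 0.4960
E = TS / strain = 16.2971 / 0.4960 = 32.8569 N/mm^2


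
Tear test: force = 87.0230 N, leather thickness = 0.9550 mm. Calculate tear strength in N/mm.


Formula: Tear strength = force / thickness
Substituting: Tear strength = 87.0230 / 0.9550
Result: 91.1236 N/mm


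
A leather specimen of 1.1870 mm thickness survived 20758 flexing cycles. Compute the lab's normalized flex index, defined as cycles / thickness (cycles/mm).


Formula: Index = cycles / thickness
Substituting: Index = 20758 / 1.1870
Result: 17487.7843 cycles/mm


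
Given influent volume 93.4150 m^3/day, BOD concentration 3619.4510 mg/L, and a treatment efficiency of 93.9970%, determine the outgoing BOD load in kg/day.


Load_in = volume * conc / 1000 = 93.4150 * 3619.4510 / 1000 = 338.1110 kg/day
Removed = Load_in * eff / 100 = 338.1110 * 93.9970 / 100 = 317.8142 kg/day
Load_out = Load_in - Removed = 338.1110 - 317.8142 = 20.2968 kg/day


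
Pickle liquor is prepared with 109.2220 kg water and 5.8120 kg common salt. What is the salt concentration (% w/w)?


Formula: Conc = salt / (water + salt) * 100
Substituting: Conc = 5.8120 / (109.2220 + 5.8120) * 100
Result: 5.0524 %


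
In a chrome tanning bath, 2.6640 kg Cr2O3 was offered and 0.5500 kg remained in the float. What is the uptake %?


Formula: Uptake = (offered - residual) / offered * 100
Substituting: Uptake = (2.6640 - 0.5500) / 2.6640 * 100
Result: 79.3544 %


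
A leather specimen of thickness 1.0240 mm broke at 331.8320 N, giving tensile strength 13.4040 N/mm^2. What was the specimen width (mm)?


Formula: w = F / (TS * t)
Substituting: w = 331.8320 / (13.4040 * 1.0240)
Result: 24.1760 mm


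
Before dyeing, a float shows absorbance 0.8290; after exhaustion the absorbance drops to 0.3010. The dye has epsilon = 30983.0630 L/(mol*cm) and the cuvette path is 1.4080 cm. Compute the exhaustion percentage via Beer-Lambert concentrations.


c_initial = A_i / (epsilon * l) = 0.8290 / (30983.0630 * 1.4080) = 1.9003e-05 mol/L
c_final = A_f / (epsilon * l) = 0.3010 / (30983.0630 * 1.4080) = 6.8998e-06 mol/L
Exhaustion = (c_initial - c_final) / c_initial * 100 = (1.9003e-05 - 6.8998e-06) / 1.9003e-05 * 100 = 63.6912 %


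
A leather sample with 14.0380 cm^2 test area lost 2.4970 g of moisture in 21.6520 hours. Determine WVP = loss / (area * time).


Formula: WVP = loss / (area * time)
Substituting: WVP = 2.4970 / (14.0380 * 21.6520)
Result: 0.00821515 g/(cm^2*hr)


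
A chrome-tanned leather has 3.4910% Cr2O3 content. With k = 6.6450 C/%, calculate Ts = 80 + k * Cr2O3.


Formula: Ts = 80 + k * Cr2O3
Substituting: Ts = 80 + 6.6450 * 3.4910
Result: 103.1977 C


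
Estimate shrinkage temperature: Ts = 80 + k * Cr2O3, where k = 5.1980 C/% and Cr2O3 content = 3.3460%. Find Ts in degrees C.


Formula: Ts = 80 + k * Cr2O3
Substituting: Ts = 80 + 5.1980 * 3.3460
Result: 97.3925 C


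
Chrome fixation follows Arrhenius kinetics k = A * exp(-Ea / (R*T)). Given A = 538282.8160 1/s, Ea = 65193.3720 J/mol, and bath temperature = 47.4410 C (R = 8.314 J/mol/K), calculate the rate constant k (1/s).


T_K = T_C + 273.15 = 47.4410 + 273.15 = 320.5910 K
exponent = -Ea / (R * T_K) = -65193.3720 / (8.314 * 320.5910) = -24.4592
k = A * exp(exponent) = 538282.8160 * exp(-24.4592) = 1.2839e-05 1/s


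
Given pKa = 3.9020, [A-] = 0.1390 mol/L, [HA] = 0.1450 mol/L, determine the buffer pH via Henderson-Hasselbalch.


ratio = [A-] / [HA] = 0.1390 / 0.1450 = 0.9586
log10(ratio) = -0.0183532
pH = pKa + log10(ratio) = 3.9020 - 0.0183532 = 3.8836


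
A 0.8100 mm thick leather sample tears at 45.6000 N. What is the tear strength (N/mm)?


Formula: Tear strength = force / thickness
Substituting: Tear strength = 45.6000 / 0.8100
Result: 56.2963 N/mm


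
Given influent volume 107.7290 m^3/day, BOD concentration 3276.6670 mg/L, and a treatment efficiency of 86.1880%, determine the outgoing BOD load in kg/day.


Load_in = volume * conc / 1000 = 107.7290 * 3276.6670 / 1000 = 352.9921 kg/day
Removed = Load_in * eff / 100 = 352.9921 * 86.1880 / 100 = 304.2368 kg/day
Load_out = Load_in - Removed = 352.9921 - 304.2368 = 48.7553 kg/day


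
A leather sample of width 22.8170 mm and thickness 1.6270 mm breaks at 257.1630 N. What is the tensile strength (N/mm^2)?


Formula: TS = force / (width * thickness)
Substituting: TS = 257.1630 / (22.8170 * 1.6270)
Result: 6.9273 N/mm^2


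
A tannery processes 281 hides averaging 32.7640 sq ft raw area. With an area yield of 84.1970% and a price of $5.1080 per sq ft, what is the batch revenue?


Raw_total = N * avg_area = 281 * 32.7640 = 9206.6840 sq ft
Finished = Raw_total * yield / 100 = 9206.6840 * 84.1970 / 100 = 7751.7517 sq ft
Value = Finished * price = 7751.7517 * 5.1080 = 39595.9478 $


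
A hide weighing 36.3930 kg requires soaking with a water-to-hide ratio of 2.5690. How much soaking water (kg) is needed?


Formula: Water = hide_weight * ratio
Substituting: Water = 36.3930 * 2.5690
Result: 93.4936 kg


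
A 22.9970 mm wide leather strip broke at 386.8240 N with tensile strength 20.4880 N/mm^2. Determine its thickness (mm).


Formula: t = F / (TS * w)
Substituting: t = 386.8240 / (20.4880 * 22.9970)
Result: 0.8210 mm


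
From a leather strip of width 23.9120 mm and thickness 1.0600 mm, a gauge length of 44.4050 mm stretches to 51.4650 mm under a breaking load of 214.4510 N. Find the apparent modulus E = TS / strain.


TS = F / (w * t) = 214.4510 / (23.9120 * 1.0600) = 8.4607 N/mm^2
strain = (Lf - L0) / L0 = (51.4650 - 44.4050) / 44.4050 = 0.1590
E = TS / strain = 8.4607 / 0.1590 = 53.2149 N/mm^2


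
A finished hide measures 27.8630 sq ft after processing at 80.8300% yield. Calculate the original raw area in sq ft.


Formula: raw = finished * 100 / yield
Substituting: raw = 27.8630 * 100 / 80.8300
Result: 34.4711 sq ft


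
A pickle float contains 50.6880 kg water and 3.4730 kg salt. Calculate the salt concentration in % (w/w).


Formula: Conc = salt / (water + salt) * 100
Substituting: Conc = 3.4730 / (50.6880 + 3.4730) * 100
Result: 6.4124 %


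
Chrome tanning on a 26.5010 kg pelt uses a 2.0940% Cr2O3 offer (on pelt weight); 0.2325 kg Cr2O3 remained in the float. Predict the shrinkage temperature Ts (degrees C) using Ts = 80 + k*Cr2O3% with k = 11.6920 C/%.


Offered = pelt * offer_pct / 100 = 26.5010 * 2.0940 / 100 = 0.5549 kg
Uptake = offered - residual = 0.5549 - 0.2325 = 0.3224 kg
Cr2O3% on pelt = uptake / pelt * 100 = 0.3224 / 26.5010 * 100 = 1.2167 %
Ts = 80 + k * Cr2O3% = 80 + 11.6920 * 1.2167 = 94.2254 C


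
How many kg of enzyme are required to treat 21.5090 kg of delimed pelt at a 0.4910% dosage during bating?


Formula: Enzyme = substrate * pct / 100
Substituting: Enzyme = 21.5090 * 0.4910 / 100
Result: 0.1056 kg


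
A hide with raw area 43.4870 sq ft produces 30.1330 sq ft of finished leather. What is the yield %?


Formula: Yield = finished / raw * 100
Substituting: Yield = 30.1330 / 43.4870 * 100
Result: 69.2920 %


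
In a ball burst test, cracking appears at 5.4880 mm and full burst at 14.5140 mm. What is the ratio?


Formula: Ratio = crack / burst
Substituting: Ratio = 5.4880 / 14.5140
Result: 0.3781


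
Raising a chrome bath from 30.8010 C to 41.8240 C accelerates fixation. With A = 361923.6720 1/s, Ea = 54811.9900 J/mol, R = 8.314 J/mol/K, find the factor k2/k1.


T1 = 30.8010 + 273.15 = 303.9510 K; T2 = 41.8240 + 273.15 = 314.9740 K
k1 = A * exp(-Ea/(R*T1)) = 361923.6720 * exp(-54811.9900/(8.314*303.9510)) = 1.3763e-04 1/s
k2 = A * exp(-Ea/(R*T2)) = 361923.6720 * exp(-54811.9900/(8.314*314.9740)) = 2.9402e-04 1/s
k2/k1 = 2.9402e-04 / 1.3763e-04 = 2.1363


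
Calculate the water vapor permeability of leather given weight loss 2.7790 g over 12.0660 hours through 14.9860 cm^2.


Formula: WVP = loss / (area * time)
Substituting: WVP = 2.7790 / (14.9860 * 12.0660)
Result: 0.0153688 g/(cm^2*hr)


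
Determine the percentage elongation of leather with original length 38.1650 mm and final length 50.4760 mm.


Formula: Elongation = (Lf - L0) / L0 * 100
Substituting: Elongation = (50.4760 - 38.1650) / 38.1650 * 100
Result: 32.2573 %


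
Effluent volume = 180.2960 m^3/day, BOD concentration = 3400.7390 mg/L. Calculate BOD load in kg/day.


Formula: BOD_load = volume * conc / 1000
Substituting: BOD_load = 180.2960 * 3400.7390 / 1000
Result: 613.1396 kg/day


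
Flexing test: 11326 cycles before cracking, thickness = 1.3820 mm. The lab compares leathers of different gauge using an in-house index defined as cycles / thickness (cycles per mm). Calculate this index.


Formula: Index = cycles / thickness
Substituting: Index = 11326 / 1.3820
Result: 8195.3690 cycles/mm


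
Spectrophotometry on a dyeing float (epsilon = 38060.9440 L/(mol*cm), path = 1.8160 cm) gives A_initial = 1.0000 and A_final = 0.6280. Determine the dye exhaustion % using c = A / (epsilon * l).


c_initial = A_i / (epsilon * l) = 1.0000 / (38060.9440 * 1.8160) = 1.4468e-05 mol/L
c_final = A_f / (epsilon * l) = 0.6280 / (38060.9440 * 1.8160) = 9.0858e-06 mol/L
Exhaustion = (c_initial - c_final) / c_initial * 100 = (1.4468e-05 - 9.0858e-06) / 1.4468e-05 * 100 = 37.2000 %


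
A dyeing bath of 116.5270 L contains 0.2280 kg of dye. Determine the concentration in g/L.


Formula: Conc = dye_mass(kg) / volume(L) * 1000
Substituting: Conc = 0.2280 / 116.5270 * 1000
Result: 1.9566 g/L


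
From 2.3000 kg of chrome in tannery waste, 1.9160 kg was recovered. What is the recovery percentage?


Formula: Recovery = recovered / input * 100
Substituting: Recovery = 1.9160 / 2.3000 * 100
Result: 83.3043 %


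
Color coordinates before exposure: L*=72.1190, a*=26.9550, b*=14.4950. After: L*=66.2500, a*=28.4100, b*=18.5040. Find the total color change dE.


dL = -5.8690, da = 1.4550, db = 4.0090
dE = sqrt((-5.8690)^2 + 1.4550^2 + 4.0090^2) = 7.2549


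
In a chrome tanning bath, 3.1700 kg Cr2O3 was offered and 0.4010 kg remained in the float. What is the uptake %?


Formula: Uptake = (offered - residual) / offered * 100
Substituting: Uptake = (3.1700 - 0.4010) / 3.1700 * 100
Result: 87.3502 %


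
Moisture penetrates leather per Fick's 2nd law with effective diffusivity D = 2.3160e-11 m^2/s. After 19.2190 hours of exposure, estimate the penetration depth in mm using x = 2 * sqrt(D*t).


t = 19.2190 hr * 3600 = 69188.4000 s
D * t = 2.3160e-11 * 69188.4000 = 1.6024e-06
x = 2 * sqrt(D*t) = 2 * sqrt(1.6024e-06) = 0.00253172 m = 2.5317 mm


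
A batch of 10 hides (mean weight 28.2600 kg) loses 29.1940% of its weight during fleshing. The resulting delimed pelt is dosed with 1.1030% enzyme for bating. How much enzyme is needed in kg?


Total_raw = N * avg_wt = 10 * 28.2600 = 282.6000 kg
Substrate = Total_raw * (1 - loss/100) = 282.6000 * (1 - 29.1940/100) = 200.0978 kg
Enzyme = Substrate * pct / 100 = 200.0978 * 1.1030 / 100 = 2.2071 kg


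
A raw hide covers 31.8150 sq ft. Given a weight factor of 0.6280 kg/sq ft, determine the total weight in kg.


Formula: Weight = area * weight_per_sqft
Substituting: Weight = 31.8150 * 0.6280
Result: 19.9798 kg


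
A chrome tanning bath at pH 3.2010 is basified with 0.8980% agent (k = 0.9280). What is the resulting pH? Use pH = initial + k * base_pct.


Formula: pH_final = pH_initial + k * base_pct
Substituting: pH_final = 3.2010 + 0.9280 * 0.8980
Result: 4.0343


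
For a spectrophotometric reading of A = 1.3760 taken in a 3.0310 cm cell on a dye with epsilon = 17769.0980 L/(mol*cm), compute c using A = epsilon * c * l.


Formula: c = A / (epsilon * l)
Substituting: c = 1.3760 / (17769.0980 * 3.0310)
Result: 2.5549e-05 mol/L


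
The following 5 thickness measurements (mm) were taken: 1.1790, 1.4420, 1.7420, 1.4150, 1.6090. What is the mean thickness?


Formula: Average = sum / n
Substituting: Average = 7.3870 / 5
Result: 1.4774 mm


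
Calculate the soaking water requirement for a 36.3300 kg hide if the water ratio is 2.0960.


Formula: Water = hide_weight * ratio
Substituting: Water = 36.3300 * 2.0960
Result: 76.1477 kg


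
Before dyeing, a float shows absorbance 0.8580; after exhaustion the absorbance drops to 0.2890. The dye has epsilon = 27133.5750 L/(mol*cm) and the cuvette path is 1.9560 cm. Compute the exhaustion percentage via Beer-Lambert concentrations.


c_initial = A_i / (epsilon * l) = 0.8580 / (27133.5750 * 1.9560) = 1.6166e-05 mol/L
c_final = A_f / (epsilon * l) = 0.2890 / (27133.5750 * 1.9560) = 5.4453e-06 mol/L
Exhaustion = (c_initial - c_final) / c_initial * 100 = (1.6166e-05 - 5.4453e-06) / 1.6166e-05 * 100 = 66.3170 %


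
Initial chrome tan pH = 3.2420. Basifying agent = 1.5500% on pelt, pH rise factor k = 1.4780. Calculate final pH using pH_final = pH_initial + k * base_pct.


Formula: pH_final = pH_initial + k * base_pct
Substituting: pH_final = 3.2420 + 1.4780 * 1.5500
Result: 5.5329


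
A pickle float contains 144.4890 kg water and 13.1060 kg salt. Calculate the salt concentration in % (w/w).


Formula: Conc = salt / (water + salt) * 100
Substituting: Conc = 13.1060 / (144.4890 + 13.1060) * 100
Result: 8.3163 %


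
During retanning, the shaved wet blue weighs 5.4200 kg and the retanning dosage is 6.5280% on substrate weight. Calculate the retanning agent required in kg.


Formula: Retan = substrate * pct / 100
Substituting: Retan = 5.4200 * 6.5280 / 100
Result: 0.3538 kg


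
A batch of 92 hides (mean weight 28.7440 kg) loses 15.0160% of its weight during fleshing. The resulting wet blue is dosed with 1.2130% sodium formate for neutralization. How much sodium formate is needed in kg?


Total_raw = N * avg_wt = 92 * 28.7440 = 2644.4480 kg
Substrate = Total_raw * (1 - loss/100) = 2644.4480 * (1 - 15.0160/100) = 2247.3577 kg
Neutralizer = Substrate * pct / 100 = 2247.3577 * 1.2130 / 100 = 27.2604 kg


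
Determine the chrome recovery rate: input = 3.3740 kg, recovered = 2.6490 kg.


Formula: Recovery = recovered / input * 100
Substituting: Recovery = 2.6490 / 3.3740 * 100
Result: 78.5122 %


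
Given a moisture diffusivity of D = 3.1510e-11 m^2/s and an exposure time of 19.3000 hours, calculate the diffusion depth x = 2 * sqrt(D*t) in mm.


t = 19.3000 hr * 3600 = 69480.0000 s
D * t = 3.1510e-11 * 69480.0000 = 2.1893e-06
x = 2 * sqrt(D*t) = 2 * sqrt(2.1893e-06) = 0.00295927 m = 2.9593 mm


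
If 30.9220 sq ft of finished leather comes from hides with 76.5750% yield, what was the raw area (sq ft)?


Formula: raw = finished * 100 / yield
Substituting: raw = 30.9220 * 100 / 76.5750
Result: 40.3813 sq ft


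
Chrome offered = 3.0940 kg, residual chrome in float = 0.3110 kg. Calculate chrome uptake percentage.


Formula: Uptake = (offered - residual) / offered * 100
Substituting: Uptake = (3.0940 - 0.3110) / 3.0940 * 100
Result: 89.9483 %


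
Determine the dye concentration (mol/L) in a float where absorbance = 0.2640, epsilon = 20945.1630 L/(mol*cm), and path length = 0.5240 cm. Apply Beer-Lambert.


Formula: c = A / (epsilon * l)
Substituting: c = 0.2640 / (20945.1630 * 0.5240)
Result: 2.4054e-05 mol/L


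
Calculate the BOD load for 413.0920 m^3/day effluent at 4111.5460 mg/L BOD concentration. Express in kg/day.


Formula: BOD_load = volume * conc / 1000
Substituting: BOD_load = 413.0920 * 4111.5460 / 1000
Result: 1698.4468 kg/day


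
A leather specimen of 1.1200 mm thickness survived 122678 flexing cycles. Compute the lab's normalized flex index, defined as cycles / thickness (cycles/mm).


Formula: Index = cycles / thickness
Substituting: Index = 122678 / 1.1200
Result: 109533.9286 cycles/mm


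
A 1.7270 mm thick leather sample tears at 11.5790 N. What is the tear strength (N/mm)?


Formula: Tear strength = force / thickness
Substituting: Tear strength = 11.5790 / 1.7270
Result: 6.7047 N/mm


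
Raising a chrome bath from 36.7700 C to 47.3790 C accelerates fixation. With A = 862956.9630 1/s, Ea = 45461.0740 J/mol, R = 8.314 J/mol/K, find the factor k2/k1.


T1 = 36.7700 + 273.15 = 309.9200 K; T2 = 47.3790 + 273.15 = 320.5290 K
k1 = A * exp(-Ea/(R*T1)) = 862956.9630 * exp(-45461.0740/(8.314*309.9200)) = 0.0187757 1/s
k2 = A * exp(-Ea/(R*T2)) = 862956.9630 * exp(-45461.0740/(8.314*320.5290)) = 0.0336674 1/s
k2/k1 = 0.0336674 / 0.0187757 = 1.7931


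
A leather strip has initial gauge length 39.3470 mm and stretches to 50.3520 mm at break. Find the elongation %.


Formula: Elongation = (Lf - L0) / L0 * 100
Substituting: Elongation = (50.3520 - 39.3470) / 39.3470 * 100
Result: 27.9691 %


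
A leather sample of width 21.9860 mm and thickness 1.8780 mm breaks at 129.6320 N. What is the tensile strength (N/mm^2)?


Formula: TS = force / (width * thickness)
Substituting: TS = 129.6320 / (21.9860 * 1.8780)
Result: 3.1396 N/mm^2


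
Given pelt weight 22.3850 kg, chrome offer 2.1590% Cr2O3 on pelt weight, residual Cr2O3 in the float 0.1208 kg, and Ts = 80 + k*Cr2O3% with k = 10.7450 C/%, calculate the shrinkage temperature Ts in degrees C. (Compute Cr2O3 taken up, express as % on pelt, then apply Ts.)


Offered = pelt * offer_pct / 100 = 22.3850 * 2.1590 / 100 = 0.4833 kg
Uptake = offered - residual = 0.4833 - 0.1208 = 0.3625 kg
Cr2O3% on pelt = uptake / pelt * 100 = 0.3625 / 22.3850 * 100 = 1.6194 %
Ts = 80 + k * Cr2O3% = 80 + 10.7450 * 1.6194 = 97.3999 C


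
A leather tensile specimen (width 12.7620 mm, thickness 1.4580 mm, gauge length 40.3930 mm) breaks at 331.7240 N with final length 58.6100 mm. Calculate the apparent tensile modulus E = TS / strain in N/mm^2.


TS = F / (w * t) = 331.7240 / (12.7620 * 1.4580) = 17.8279 N/mm^2
strain = (Lf - L0) / L0 = (58.6100 - 40.3930) / 40.3930 = 0.4510
E = TS / strain = 17.8279 / 0.4510 = 39.5303 N/mm^2


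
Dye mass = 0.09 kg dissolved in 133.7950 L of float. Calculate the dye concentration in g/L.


Formula: Conc = dye_mass(kg) / volume(L) * 1000
Substituting: Conc = 0.09 / 133.7950 * 1000
Result: 0.6727 g/L


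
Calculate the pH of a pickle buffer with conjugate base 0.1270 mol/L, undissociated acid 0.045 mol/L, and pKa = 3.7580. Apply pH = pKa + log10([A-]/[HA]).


ratio = [A-] / [HA] = 0.1270 / 0.045 = 2.8222
log10(ratio) = 0.4506
pH = pKa + log10(ratio) = 3.7580 + 0.4506 = 4.2086


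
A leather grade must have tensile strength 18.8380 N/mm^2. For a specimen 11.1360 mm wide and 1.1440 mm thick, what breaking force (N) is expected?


Formula: F = TS * w * t
Substituting: F = 18.8380 * 11.1360 * 1.1440
Result: 239.9883 N


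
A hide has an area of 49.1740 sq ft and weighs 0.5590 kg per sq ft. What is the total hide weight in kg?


Formula: Weight = area * weight_per_sqft
Substituting: Weight = 49.1740 * 0.5590
Result: 27.4883 kg


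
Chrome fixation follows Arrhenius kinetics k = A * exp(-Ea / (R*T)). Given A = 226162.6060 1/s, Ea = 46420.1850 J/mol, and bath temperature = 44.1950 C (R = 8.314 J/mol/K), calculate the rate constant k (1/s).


T_K = T_C + 273.15 = 44.1950 + 273.15 = 317.3450 K
exponent = -Ea / (R * T_K) = -46420.1850 / (8.314 * 317.3450) = -17.5940
k = A * exp(exponent) = 226162.6060 * exp(-17.5940) = 0.00516932 1/s


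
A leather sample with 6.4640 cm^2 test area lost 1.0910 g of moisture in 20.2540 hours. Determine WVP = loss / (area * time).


Formula: WVP = loss / (area * time)
Substituting: WVP = 1.0910 / (6.4640 * 20.2540)
Result: 0.00833322 g/(cm^2*hr)


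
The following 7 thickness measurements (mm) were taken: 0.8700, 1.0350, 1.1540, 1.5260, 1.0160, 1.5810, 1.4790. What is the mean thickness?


Formula: Average = sum / n
Substituting: Average = 8.6610 / 7
Result: 1.2373 mm


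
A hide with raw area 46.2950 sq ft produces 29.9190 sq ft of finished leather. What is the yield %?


Formula: Yield = finished / raw * 100
Substituting: Yield = 29.9190 / 46.2950 * 100
Result: 64.6268 %


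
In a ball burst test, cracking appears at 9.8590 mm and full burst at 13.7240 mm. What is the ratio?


Formula: Ratio = crack / burst
Substituting: Ratio = 9.8590 / 13.7240
Result: 0.7184


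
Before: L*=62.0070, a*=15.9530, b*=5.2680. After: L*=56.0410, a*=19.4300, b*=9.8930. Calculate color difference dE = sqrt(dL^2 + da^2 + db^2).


dL = -5.9660, da = 3.4770, db = 4.6250
dE = sqrt((-5.9660)^2 + 3.4770^2 + 4.6250^2) = 8.3110


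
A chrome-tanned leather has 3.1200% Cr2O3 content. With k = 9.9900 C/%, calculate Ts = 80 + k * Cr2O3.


Formula: Ts = 80 + k * Cr2O3
Substituting: Ts = 80 + 9.9900 * 3.1200
Result: 111.1688 C


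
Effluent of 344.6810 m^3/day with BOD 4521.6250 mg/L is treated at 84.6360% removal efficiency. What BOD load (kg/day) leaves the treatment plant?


Load_in = volume * conc / 1000 = 344.6810 * 4521.6250 / 1000 = 1558.5182 kg/day
Removed = Load_in * eff / 100 = 1558.5182 * 84.6360 / 100 = 1319.0675 kg/day
Load_out = Load_in - Removed = 1558.5182 - 1319.0675 = 239.4507 kg/day


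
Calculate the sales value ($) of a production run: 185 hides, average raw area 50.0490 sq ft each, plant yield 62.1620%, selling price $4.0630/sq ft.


Raw_total = N * avg_area = 185 * 50.0490 = 9259.0650 sq ft
Finished = Raw_total * yield / 100 = 9259.0650 * 62.1620 / 100 = 5755.6200 sq ft
Value = Finished * price = 5755.6200 * 4.0630 = 23385.0840 $


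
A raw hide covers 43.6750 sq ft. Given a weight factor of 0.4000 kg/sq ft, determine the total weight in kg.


Formula: Weight = area * weight_per_sqft
Substituting: Weight = 43.6750 * 0.4000
Result: 17.4700 kg


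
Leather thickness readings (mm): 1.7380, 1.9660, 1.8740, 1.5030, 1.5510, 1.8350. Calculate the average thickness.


Formula: Average = sum / n
Substituting: Average = 10.4670 / 6
Result: 1.7445 mm


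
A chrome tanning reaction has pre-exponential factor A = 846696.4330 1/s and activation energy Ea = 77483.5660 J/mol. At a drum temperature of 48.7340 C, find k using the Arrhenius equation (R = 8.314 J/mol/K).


T_K = T_C + 273.15 = 48.7340 + 273.15 = 321.8840 K
exponent = -Ea / (R * T_K) = -77483.5660 / (8.314 * 321.8840) = -28.9534
k = A * exp(exponent) = 846696.4330 * exp(-28.9534) = 2.2564e-07 1/s


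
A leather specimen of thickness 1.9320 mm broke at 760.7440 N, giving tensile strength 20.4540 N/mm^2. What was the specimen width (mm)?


Formula: w = F / (TS * t)
Substituting: w = 760.7440 / (20.4540 * 1.9320)
Result: 19.2510 mm


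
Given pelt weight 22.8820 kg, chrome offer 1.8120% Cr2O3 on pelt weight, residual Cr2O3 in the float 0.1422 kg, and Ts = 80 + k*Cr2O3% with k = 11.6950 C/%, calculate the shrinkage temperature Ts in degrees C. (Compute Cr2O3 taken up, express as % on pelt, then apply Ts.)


Offered = pelt * offer_pct / 100 = 22.8820 * 1.8120 / 100 = 0.4146 kg
Uptake = offered - residual = 0.4146 - 0.1422 = 0.2724 kg
Cr2O3% on pelt = uptake / pelt * 100 = 0.2724 / 22.8820 * 100 = 1.1906 %
Ts = 80 + k * Cr2O3% = 80 + 11.6950 * 1.1906 = 93.9235 C


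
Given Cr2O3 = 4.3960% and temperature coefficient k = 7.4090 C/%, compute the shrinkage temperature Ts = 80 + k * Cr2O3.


Formula: Ts = 80 + k * Cr2O3
Substituting: Ts = 80 + 7.4090 * 4.3960
Result: 112.5700 C


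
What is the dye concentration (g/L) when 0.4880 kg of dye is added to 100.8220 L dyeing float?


Formula: Conc = dye_mass(kg) / volume(L) * 1000
Substituting: Conc = 0.4880 / 100.8220 * 1000
Result: 4.8402 g/L


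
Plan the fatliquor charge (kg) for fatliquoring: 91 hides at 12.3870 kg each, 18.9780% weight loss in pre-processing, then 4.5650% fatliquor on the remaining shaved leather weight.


Total_raw = N * avg_wt = 91 * 12.3870 = 1127.2170 kg
Substrate = Total_raw * (1 - loss/100) = 1127.2170 * (1 - 18.9780/100) = 913.2938 kg
Fat = Substrate * pct / 100 = 913.2938 * 4.5650 / 100 = 41.6919 kg


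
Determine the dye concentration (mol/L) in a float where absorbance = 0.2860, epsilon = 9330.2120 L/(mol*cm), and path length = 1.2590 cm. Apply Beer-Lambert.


Formula: c = A / (epsilon * l)
Substituting: c = 0.2860 / (9330.2120 * 1.2590)
Result: 2.4347e-05 mol/L


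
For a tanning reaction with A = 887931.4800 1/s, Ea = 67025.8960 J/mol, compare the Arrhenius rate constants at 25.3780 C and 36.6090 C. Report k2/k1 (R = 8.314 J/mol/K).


T1 = 25.3780 + 273.15 = 298.5280 K; T2 = 36.6090 + 273.15 = 309.7590 K
k1 = A * exp(-Ea/(R*T1)) = 887931.4800 * exp(-67025.8960/(8.314*298.5280)) = 1.6602e-06 1/s
k2 = A * exp(-Ea/(R*T2)) = 887931.4800 * exp(-67025.8960/(8.314*309.7590)) = 4.4198e-06 1/s
k2/k1 = 4.4198e-06 / 1.6602e-06 = 2.6621


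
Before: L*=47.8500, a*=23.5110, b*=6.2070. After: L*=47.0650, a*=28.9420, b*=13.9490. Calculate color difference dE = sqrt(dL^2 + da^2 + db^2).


dL = -0.7850, da = 5.4310, db = 7.7420
dE = sqrt((-0.7850)^2 + 5.4310^2 + 7.7420^2) = 9.4895


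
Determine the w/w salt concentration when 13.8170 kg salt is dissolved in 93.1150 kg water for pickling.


Formula: Conc = salt / (water + salt) * 100
Substituting: Conc = 13.8170 / (93.1150 + 13.8170) * 100
Result: 12.9213 %


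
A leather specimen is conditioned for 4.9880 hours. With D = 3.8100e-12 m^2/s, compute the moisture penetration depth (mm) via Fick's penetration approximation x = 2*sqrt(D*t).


t = 4.9880 hr * 3600 = 17956.8000 s
D * t = 3.8100e-12 * 17956.8000 = 6.8415e-08
x = 2 * sqrt(D*t) = 2 * sqrt(6.8415e-08) = 5.2313e-04 m = 0.5231 mm


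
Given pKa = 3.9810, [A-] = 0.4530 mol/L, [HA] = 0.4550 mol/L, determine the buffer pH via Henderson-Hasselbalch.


ratio = [A-] / [HA] = 0.4530 / 0.4550 = 0.9956
log10(ratio) = -0.00191319
pH = pKa + log10(ratio) = 3.9810 - 0.00191319 = 3.9791


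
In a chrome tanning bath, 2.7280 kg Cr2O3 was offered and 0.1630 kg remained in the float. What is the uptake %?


Formula: Uptake = (offered - residual) / offered * 100
Substituting: Uptake = (2.7280 - 0.1630) / 2.7280 * 100
Result: 94.0249 %


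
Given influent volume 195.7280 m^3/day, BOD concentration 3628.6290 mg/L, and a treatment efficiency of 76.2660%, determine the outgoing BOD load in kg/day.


Load_in = volume * conc / 1000 = 195.7280 * 3628.6290 / 1000 = 710.2243 kg/day
Removed = Load_in * eff / 100 = 710.2243 * 76.2660 / 100 = 541.6597 kg/day
Load_out = Load_in - Removed = 710.2243 - 541.6597 = 168.5646 kg/day


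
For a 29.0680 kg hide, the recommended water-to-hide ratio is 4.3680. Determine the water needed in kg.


Formula: Water = hide_weight * ratio
Substituting: Water = 29.0680 * 4.3680
Result: 126.9690 kg


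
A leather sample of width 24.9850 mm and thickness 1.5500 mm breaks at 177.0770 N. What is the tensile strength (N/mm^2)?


Formula: TS = force / (width * thickness)
Substituting: TS = 177.0770 / (24.9850 * 1.5500)
Result: 4.5725 N/mm^2


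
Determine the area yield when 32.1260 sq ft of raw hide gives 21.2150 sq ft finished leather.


Formula: Yield = finished / raw * 100
Substituting: Yield = 21.2150 / 32.1260 * 100
Result: 66.0369 %


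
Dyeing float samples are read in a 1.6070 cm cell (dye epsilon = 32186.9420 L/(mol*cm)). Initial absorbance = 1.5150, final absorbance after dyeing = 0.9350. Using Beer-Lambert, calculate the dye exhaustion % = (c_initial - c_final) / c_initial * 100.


c_initial = A_i / (epsilon * l) = 1.5150 / (32186.9420 * 1.6070) = 2.9290e-05 mol/L
c_final = A_f / (epsilon * l) = 0.9350 / (32186.9420 * 1.6070) = 1.8077e-05 mol/L
Exhaustion = (c_initial - c_final) / c_initial * 100 = (2.9290e-05 - 1.8077e-05) / 2.9290e-05 * 100 = 38.2838 %


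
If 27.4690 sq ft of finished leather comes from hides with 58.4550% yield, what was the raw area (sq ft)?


Formula: raw = finished * 100 / yield
Substituting: raw = 27.4690 * 100 / 58.4550
Result: 46.9917 sq ft


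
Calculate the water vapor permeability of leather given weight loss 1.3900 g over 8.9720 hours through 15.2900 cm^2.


Formula: WVP = loss / (area * time)
Substituting: WVP = 1.3900 / (15.2900 * 8.9720)
Result: 0.0101325 g/(cm^2*hr)


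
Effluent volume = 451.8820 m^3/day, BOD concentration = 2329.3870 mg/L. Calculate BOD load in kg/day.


Formula: BOD_load = volume * conc / 1000
Substituting: BOD_load = 451.8820 * 2329.3870 / 1000
Result: 1052.6081 kg/day


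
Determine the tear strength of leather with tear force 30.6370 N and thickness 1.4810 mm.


Formula: Tear strength = force / thickness
Substituting: Tear strength = 30.6370 / 1.4810
Result: 20.6867 N/mm


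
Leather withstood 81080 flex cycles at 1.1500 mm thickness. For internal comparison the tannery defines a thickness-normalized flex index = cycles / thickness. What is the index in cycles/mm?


Formula: Index = cycles / thickness
Substituting: Index = 81080 / 1.1500
Result: 70504.3478 cycles/mm


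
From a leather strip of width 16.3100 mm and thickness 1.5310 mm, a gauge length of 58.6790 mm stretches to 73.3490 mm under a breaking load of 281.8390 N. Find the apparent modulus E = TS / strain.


TS = F / (w * t) = 281.8390 / (16.3100 * 1.5310) = 11.2868 N/mm^2
strain = (Lf - L0) / L0 = (73.3490 - 58.6790) / 58.6790 = 0.2500
E = TS / strain = 11.2868 / 0.2500 = 45.1465 N/mm^2


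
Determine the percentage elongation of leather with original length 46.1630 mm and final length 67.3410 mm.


Formula: Elongation = (Lf - L0) / L0 * 100
Substituting: Elongation = (67.3410 - 46.1630) / 46.1630 * 100
Result: 45.8766 %


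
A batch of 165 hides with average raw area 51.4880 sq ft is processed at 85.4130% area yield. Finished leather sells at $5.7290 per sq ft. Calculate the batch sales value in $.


Raw_total = N * avg_area = 165 * 51.4880 = 8495.5200 sq ft
Finished = Raw_total * yield / 100 = 8495.5200 * 85.4130 / 100 = 7256.2785 sq ft
Value = Finished * price = 7256.2785 * 5.7290 = 41571.2195 $


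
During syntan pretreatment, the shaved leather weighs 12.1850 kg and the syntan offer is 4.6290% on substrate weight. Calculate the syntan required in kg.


Formula: Syntan = substrate * pct / 100
Substituting: Syntan = 12.1850 * 4.6290 / 100
Result: 0.5640 kg


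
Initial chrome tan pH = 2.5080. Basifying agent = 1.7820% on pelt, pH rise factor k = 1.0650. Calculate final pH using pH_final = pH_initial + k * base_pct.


Formula: pH_final = pH_initial + k * base_pct
Substituting: pH_final = 2.5080 + 1.0650 * 1.7820
Result: 4.4058


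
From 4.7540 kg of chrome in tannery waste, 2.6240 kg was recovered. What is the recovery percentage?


Formula: Recovery = recovered / input * 100
Substituting: Recovery = 2.6240 / 4.7540 * 100
Result: 55.1956 %


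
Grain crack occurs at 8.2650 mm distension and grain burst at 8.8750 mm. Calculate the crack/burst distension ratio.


Formula: Ratio = crack / burst
Substituting: Ratio = 8.2650 / 8.8750
Result: 0.9313


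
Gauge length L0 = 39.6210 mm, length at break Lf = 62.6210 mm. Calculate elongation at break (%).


Formula: Elongation = (Lf - L0) / L0 * 100
Substituting: Elongation = (62.6210 - 39.6210) / 39.6210 * 100
Result: 58.0500 %


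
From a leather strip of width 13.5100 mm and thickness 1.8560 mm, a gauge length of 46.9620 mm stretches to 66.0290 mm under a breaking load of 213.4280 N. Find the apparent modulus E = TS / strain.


TS = F / (w * t) = 213.4280 / (13.5100 * 1.8560) = 8.5117 N/mm^2
strain = (Lf - L0) / L0 = (66.0290 - 46.9620) / 46.9620 = 0.4060
E = TS / strain = 8.5117 / 0.4060 = 20.9644 N/mm^2


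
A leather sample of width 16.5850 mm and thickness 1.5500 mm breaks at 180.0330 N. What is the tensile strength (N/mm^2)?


Formula: TS = force / (width * thickness)
Substituting: TS = 180.0330 / (16.5850 * 1.5500)
Result: 7.0033 N/mm^2


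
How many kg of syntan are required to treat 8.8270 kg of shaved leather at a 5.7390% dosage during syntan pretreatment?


Formula: Syntan = substrate * pct / 100
Substituting: Syntan = 8.8270 * 5.7390 / 100
Result: 0.5066 kg


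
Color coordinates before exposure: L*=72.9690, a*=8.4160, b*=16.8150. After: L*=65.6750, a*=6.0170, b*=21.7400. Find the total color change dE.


dL = -7.2940, da = -2.3990, db = 4.9250
dE = sqrt((-7.2940)^2 + (-2.3990)^2 + 4.9250^2) = 9.1221


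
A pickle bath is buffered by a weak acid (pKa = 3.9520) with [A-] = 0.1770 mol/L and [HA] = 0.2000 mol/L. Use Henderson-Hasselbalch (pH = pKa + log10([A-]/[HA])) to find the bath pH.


ratio = [A-] / [HA] = 0.1770 / 0.2000 = 0.8850
log10(ratio) = -0.0530567
pH = pKa + log10(ratio) = 3.9520 - 0.0530567 = 3.8989


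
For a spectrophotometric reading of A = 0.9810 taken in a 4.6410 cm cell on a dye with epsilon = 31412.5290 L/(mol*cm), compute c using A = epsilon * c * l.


Formula: c = A / (epsilon * l)
Substituting: c = 0.9810 / (31412.5290 * 4.6410)
Result: 6.7291e-06 mol/L


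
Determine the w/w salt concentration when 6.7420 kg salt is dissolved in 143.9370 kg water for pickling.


Formula: Conc = salt / (water + salt) * 100
Substituting: Conc = 6.7420 / (143.9370 + 6.7420) * 100
Result: 4.4744 %


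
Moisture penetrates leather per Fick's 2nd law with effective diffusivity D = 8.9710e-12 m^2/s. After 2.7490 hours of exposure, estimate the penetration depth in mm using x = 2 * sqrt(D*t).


t = 2.7490 hr * 3600 = 9896.4000 s
D * t = 8.9710e-12 * 9896.4000 = 8.8781e-08
x = 2 * sqrt(D*t) = 2 * sqrt(8.8781e-08) = 5.9592e-04 m = 0.5959 mm
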